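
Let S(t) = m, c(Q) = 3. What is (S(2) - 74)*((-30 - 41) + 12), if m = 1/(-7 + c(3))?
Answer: 17523/4 ≈ 4380.8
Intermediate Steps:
m = -¼ (m = 1/(-7 + 3) = 1/(-4) = -¼ ≈ -0.25000)
S(t) = -¼
(S(2) - 74)*((-30 - 41) + 12) = (-¼ - 74)*((-30 - 41) + 12) = -297*(-71 + 12)/4 = -297/4*(-59) = 17523/4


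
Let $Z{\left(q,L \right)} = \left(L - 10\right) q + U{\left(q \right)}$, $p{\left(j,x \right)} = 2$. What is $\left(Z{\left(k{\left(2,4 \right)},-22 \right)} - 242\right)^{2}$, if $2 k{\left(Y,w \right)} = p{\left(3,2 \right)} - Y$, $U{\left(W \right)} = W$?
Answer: $58564$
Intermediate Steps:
$k{\left(Y,w \right)} = 1 - \frac{Y}{2}$ ($k{\left(Y,w \right)} = \frac{2 - Y}{2} = 1 - \frac{Y}{2}$)
$Z{\left(q,L \right)} = q + q \left(-10 + L\right)$ ($Z{\left(q,L \right)} = \left(L - 10\right) q + q = \left(-10 + L\right) q + q = q \left(-10 + L\right) + q = q + q \left(-10 + L\right)$)
$\left(Z{\left(k{\left(2,4 \right)},-22 \right)} - 242\right)^{2} = \left(\left(1 - 1\right) \left(-9 - 22\right) - 242\right)^{2} = \left(\left(1 - 1\right) \left(-31\right) - 242\right)^{2} = \left(0 \left(-31\right) - 242\right)^{2} = \left(0 - 242\right)^{2} = \left(-242\right)^{2} = 58564$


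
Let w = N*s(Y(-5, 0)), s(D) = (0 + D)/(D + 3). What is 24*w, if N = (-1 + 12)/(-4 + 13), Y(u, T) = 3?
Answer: 44/3 ≈ 14.667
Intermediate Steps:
s(D) = D/(3 + D)
N = 11/9 ≈ 1.2222
w = 11/18 (w = 11*(3/(3 + 3))/9 = 11*(3/6)/9 = 11*(3*(1/6))/9 = (11/9)*(1/2) = 11/18 ≈ 0.61111)
24*w = 24*(11/18) = 44/3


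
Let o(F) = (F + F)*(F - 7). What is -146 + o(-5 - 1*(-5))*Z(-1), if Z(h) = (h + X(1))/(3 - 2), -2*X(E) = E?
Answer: -146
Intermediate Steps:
X(E) = -E/2
Z(h) = -1/2 + h (Z(h) = (h - 1/2*1)/(3 - 2) = (h - 1/2)/1 = (-1/2 + h)*1 = -1/2 + h)
o(F) = 2*F*(-7 + F) (o(F) = (2*F)*(-7 + F) = 2*F*(-7 + F))
-146 + o(-5 - 1*(-5))*Z(-1) = -146 + (2*(-5 - 1*(-5))*(-7 + (-5 - 1*(-5))))*(-1/2 - 1) = -146 + (2*(-5 + 5)*(-7 + (-5 + 5)))*(-3/2) = -146 + (2*0*(-7 + 0))*(-3/2) = -146 + (2*0*(-7))*(-3/2) = -146 + 0*(-3/2) = -146 + 0 = -146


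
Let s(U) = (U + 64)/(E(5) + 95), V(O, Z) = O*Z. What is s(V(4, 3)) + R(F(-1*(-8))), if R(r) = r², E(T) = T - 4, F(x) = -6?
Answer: 883/24 ≈ 36.792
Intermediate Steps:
E(T) = -4 + T
s(U) = ⅔ + U/96 (s(U) = (U + 64)/((-4 + 5) + 95) = (64 + U)/(1 + 95) = (64 + U)/96 = (64 + U)*(1/96) = ⅔ + U/96)
s(V(4, 3)) + R(F(-1*(-8))) = (⅔ + (4*3)/96) + (-6)² = (⅔ + (1/96)*12) + 36 = (⅔ + ⅛) + 36 = 19/24 + 36 = 883/24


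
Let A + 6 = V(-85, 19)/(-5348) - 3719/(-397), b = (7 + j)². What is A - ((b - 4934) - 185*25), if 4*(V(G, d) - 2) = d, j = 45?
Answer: 58245527905/8492624 ≈ 6858.4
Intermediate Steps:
V(G, d) = 2 + d/4
b = 2704 (b = (7 + 45)² = 52² = 2704)
A = 28590385/8492624 (A = -6 + ((2 + (¼)*19)/(-5348) - 3719/(-397)) = -6 + ((2 + 19/4)*(-1/5348) - 3719*(-1/397)) = -6 + ((27/4)*(-1/5348) + 3719/397) = -6 + (-27/21392 + 3719/397) = -6 + 79546129/8492624 = 28590385/8492624 ≈ 3.3665)
A - ((b - 4934) - 185*25) = 28590385/8492624 - ((2704 - 4934) - 185*25) = 28590385/8492624 - (-2230 - 4625) = 28590385/8492624 - 1*(-6855) = 28590385/8492624 + 6855 = 58245527905/8492624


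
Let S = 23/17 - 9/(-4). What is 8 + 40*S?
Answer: 2586/17 ≈ 152.12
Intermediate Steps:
S = 245/68 (S = 23*(1/17) - 9*(-¼) = 23/17 + 9/4 = 245/68 ≈ 3.6029)
8 + 40*S = 8 + 40*(245/68) = 8 + 2450/17 = 2586/17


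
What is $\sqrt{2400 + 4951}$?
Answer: $\sqrt{7351} \approx 85.738$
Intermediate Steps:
$\sqrt{2400 + 4951} = \sqrt{7351}$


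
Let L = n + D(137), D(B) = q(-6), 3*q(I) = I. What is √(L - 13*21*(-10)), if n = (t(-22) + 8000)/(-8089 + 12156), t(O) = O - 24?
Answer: √921526590/581 ≈ 52.249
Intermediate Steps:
t(O) = -24 + O
q(I) = I/3
D(B) = -2 (D(B) = (⅓)*(-6) = -2)
n = 7954/4067 (n = ((-24 - 22) + 8000)/(-8089 + 12156) = (-46 + 8000)/4067 = 7954*(1/4067) = 7954/4067 ≈ 1.9557)
L = -180/4067 (L = 7954/4067 - 2 = -180/4067 ≈ -0.044259)
√(L - 13*21*(-10)) = √(-180/4067 - 13*21*(-10)) = √(-180/4067 - 273*(-10)) = √(-180/4067 + 2730) = √(11102730/4067) = √921526590/581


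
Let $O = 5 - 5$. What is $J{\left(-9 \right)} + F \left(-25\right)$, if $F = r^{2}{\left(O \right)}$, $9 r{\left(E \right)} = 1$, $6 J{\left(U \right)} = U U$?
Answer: $\frac{2137}{162} \approx 13.191$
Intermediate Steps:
$O = 0$
$J{\left(U \right)} = \frac{U^{2}}{6}$ ($J{\left(U \right)} = \frac{U U}{6} = \frac{U^{2}}{6}$)
$r{\left(E \right)} = \frac{1}{9}$ ($r{\left(E \right)} = \frac{1}{9} \cdot 1 = \frac{1}{9}$)
$F = \frac{1}{81}$ ($F = \left(\frac{1}{9}\right)^{2} = \frac{1}{81} \approx 0.012346$)
$J{\left(-9 \right)} + F \left(-25\right) = \frac{\left(-9\right)^{2}}{6} + \frac{1}{81} \left(-25\right) = \frac{1}{6} \cdot 81 - \frac{25}{81} = \frac{27}{2} - \frac{25}{81} = \frac{2137}{162}$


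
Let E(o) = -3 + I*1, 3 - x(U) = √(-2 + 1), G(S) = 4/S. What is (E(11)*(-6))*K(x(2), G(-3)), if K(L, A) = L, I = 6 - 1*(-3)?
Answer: -108 + 36*I ≈ -108.0 + 36.0*I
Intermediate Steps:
I = 9 (I = 6 + 3 = 9)
x(U) = 3 - I (x(U) = 3 - √(-2 + 1) = 3 - √(-1) = 3 - I)
E(o) = 6 (E(o) = -3 + 9*1 = -3 + 9 = 6)
(E(11)*(-6))*K(x(2), G(-3)) = (6*(-6))*(3 - I) = -36*(3 - I) = -108 + 36*I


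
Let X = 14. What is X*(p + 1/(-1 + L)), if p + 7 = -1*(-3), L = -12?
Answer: -742/13 ≈ -57.077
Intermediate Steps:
p = -4 (p = -7 - 1*(-3) = -7 + 3 = -4)
X*(p + 1/(-1 + L)) = 14*(-4 + 1/(-1 - 12)) = 14*(-4 + 1/(-13)) = 14*(-4 - 1/13) = 14*(-53/13) = -742/13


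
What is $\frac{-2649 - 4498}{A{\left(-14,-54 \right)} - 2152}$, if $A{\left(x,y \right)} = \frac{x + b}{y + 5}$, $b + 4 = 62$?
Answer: $\frac{350203}{105492} \approx 3.3197$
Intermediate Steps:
$b = 58$ ($b = -4 + 62 = 58$)
$A{\left(x,y \right)} = \frac{58 + x}{5 + y}$ ($A{\left(x,y \right)} = \frac{x + 58}{y + 5} = \frac{58 + x}{5 + y}$)
$\frac{-2649 - 4498}{A{\left(-14,-54 \right)} - 2152} = \frac{-2649 - 4498}{\frac{58 - 14}{5 - 54} - 2152} = - \frac{7147}{\frac{1}{-49} \cdot 44 - 2152} = - \frac{7147}{\left(- \frac{1}{49}\right) 44 - 2152} = - \frac{7147}{- \frac{44}{49} - 2152} = - \frac{7147}{- \frac{105492}{49}} = \left(-7147\right) \left(- \frac{49}{105492}\right) = \frac{350203}{105492}$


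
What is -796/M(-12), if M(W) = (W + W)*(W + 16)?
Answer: 199/24 ≈ 8.2917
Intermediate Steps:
M(W) = 2*W*(16 + W) (M(W) = (2*W)*(16 + W) = 2*W*(16 + W))
-796/M(-12) = -796*(-1/(24*(16 - 12))) = -796/(2*(-12)*4) = -796/(-96) = -796*(-1/96) = 199/24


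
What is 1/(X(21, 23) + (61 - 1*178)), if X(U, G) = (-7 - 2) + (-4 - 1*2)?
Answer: -1/132 ≈ -0.0075758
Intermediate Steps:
X(U, G) = -15 (X(U, G) = -9 + (-4 - 2) = -9 - 6 = -15)
1/(X(21, 23) + (61 - 1*178)) = 1/(-15 + (61 - 1*178)) = 1/(-15 + (61 - 178)) = 1/(-15 - 117) = 1/(-132) = -1/132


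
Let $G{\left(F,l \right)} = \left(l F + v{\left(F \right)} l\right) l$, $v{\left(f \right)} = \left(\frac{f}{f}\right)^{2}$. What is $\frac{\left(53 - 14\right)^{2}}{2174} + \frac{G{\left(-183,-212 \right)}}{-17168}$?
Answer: $\frac{1113063445}{2332702} \approx 477.16$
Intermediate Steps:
$v{\left(f \right)} = 1$ ($v{\left(f \right)} = 1^{2} = 1$)
$G{\left(F,l \right)} = l \left(l + F l\right)$ ($G{\left(F,l \right)} = \left(l F + 1 l\right) l = \left(F l + l\right) l = \left(l + F l\right) l = l \left(l + F l\right)$)
$\frac{\left(53 - 14\right)^{2}}{2174} + \frac{G{\left(-183,-212 \right)}}{-17168} = \frac{\left(53 - 14\right)^{2}}{2174} + \frac{\left(-212\right)^{2} \left(1 - 183\right)}{-17168} = 39^{2} \cdot \frac{1}{2174} + 44944 \left(-182\right) \left(- \frac{1}{17168}\right) = 1521 \cdot \frac{1}{2174} - - \frac{511238}{1073} = \frac{1521}{2174} + \frac{511238}{1073} = \frac{1113063445}{2332702}$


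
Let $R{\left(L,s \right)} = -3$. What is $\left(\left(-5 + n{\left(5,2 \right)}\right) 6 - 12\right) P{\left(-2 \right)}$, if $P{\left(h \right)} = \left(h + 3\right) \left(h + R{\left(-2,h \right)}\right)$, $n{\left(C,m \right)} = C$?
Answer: $60$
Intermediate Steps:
$P{\left(h \right)} = \left(-3 + h\right) \left(3 + h\right)$ ($P{\left(h \right)} = \left(h + 3\right) \left(h - 3\right) = \left(3 + h\right) \left(-3 + h\right) = \left(-3 + h\right) \left(3 + h\right)$)
$\left(\left(-5 + n{\left(5,2 \right)}\right) 6 - 12\right) P{\left(-2 \right)} = \left(\left(-5 + 5\right) 6 - 12\right) \left(-9 + \left(-2\right)^{2}\right) = \left(0 \cdot 6 - 12\right) \left(-9 + 4\right) = \left(0 - 12\right) \left(-5\right) = \left(-12\right) \left(-5\right) = 60$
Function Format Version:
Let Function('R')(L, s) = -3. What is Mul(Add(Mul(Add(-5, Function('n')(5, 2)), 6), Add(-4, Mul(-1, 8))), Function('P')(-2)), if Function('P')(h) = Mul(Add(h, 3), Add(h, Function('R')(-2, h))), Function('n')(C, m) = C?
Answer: 60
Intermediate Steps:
Function('P')(h) = Mul(Add(-3, h), Add(3, h)) (Function('P')(h) = Mul(Add(h, 3), Add(h, -3)) = Mul(Add(3, h), Add(-3, h)) = Mul(Add(-3, h), Add(3, h)))
Mul(Add(Mul(Add(-5, Function('n')(5, 2)), 6), Add(-4, Mul(-1, 8))), Function('P')(-2)) = Mul(Add(Mul(Add(-5, 5), 6), Add(-4, Mul(-1, 8))), Add(-9, Pow(-2, 2))) = Mul(Add(Mul(0, 6), Add(-4, -8)), Add(-9, 4)) = Mul(Add(0, -12), -5) = Mul(-12, -5) = 60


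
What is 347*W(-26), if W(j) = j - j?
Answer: 0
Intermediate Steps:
W(j) = 0
347*W(-26) = 347*0 = 0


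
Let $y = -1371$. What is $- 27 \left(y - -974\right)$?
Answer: $10719$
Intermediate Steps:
$- 27 \left(y - -974\right) = - 27 \left(-1371 - -974\right) = - 27 \left(-1371 + 974\right) = \left(-27\right) \left(-397\right) = 10719$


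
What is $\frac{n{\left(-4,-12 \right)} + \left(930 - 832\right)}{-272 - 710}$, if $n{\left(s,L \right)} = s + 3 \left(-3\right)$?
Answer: $- \frac{85}{982} \approx -0.086558$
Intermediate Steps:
$n{\left(s,L \right)} = -9 + s$ ($n{\left(s,L \right)} = s - 9 = -9 + s$)
$\frac{n{\left(-4,-12 \right)} + \left(930 - 832\right)}{-272 - 710} = \frac{\left(-9 - 4\right) + \left(930 - 832\right)}{-272 - 710} = \frac{-13 + \left(930 - 832\right)}{-272 - 710} = \frac{-13 + 98}{-272 - 710} = \frac{85}{-982} = 85 \left(- \frac{1}{982}\right) = - \frac{85}{982}$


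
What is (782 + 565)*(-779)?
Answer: -1049313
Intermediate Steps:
(782 + 565)*(-779) = 1347*(-779) = -1049313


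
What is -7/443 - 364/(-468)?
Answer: 3038/3987 ≈ 0.76198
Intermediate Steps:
-7/443 - 364/(-468) = -7*1/443 - 364*(-1/468) = -7/443 + 7/9 = 3038/3987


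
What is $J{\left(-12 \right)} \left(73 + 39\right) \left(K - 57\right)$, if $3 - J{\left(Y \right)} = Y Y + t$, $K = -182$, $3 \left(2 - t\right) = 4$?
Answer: $\frac{11376400}{3} \approx 3.7921 \cdot 10^{6}$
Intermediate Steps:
$t = \frac{2}{3}$ ($t = 2 - \frac{4}{3} = \frac{2}{3} \approx 0.66667$)
$J{\left(Y \right)} = \frac{7}{3} - Y^{2}$ ($J{\left(Y \right)} = 3 - \left(Y Y + \frac{2}{3}\right) = 3 - \left(Y^{2} + \frac{2}{3}\right) = 3 - \left(\frac{2}{3} + Y^{2}\right) = \frac{7}{3} - Y^{2}$)
$J{\left(-12 \right)} \left(73 + 39\right) \left(K - 57\right) = \left(\frac{7}{3} - \left(-12\right)^{2}\right) \left(73 + 39\right) \left(-182 - 57\right) = \left(\frac{7}{3} - 144\right) 112 \left(-239\right) = \left(\frac{7}{3} - 144\right) \left(-26768\right) = \left(- \frac{425}{3}\right) \left(-26768\right) = \frac{11376400}{3}$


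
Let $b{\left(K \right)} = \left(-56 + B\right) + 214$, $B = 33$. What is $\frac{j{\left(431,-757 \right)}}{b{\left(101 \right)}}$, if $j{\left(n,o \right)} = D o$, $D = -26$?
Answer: $\frac{19682}{191} \approx 103.05$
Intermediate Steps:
$b{\left(K \right)} = 191$ ($b{\left(K \right)} = \left(-56 + 33\right) + 214 = -23 + 214 = 191$)
$j{\left(n,o \right)} = - 26 o$
$\frac{j{\left(431,-757 \right)}}{b{\left(101 \right)}} = \frac{\left(-26\right) \left(-757\right)}{191} = 19682 \cdot \frac{1}{191} = \frac{19682}{191}$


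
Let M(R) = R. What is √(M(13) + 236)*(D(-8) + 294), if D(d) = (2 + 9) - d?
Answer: 313*√249 ≈ 4939.1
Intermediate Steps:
D(d) = 11 - d
√(M(13) + 236)*(D(-8) + 294) = √(13 + 236)*((11 - 1*(-8)) + 294) = √249*((11 + 8) + 294) = √249*(19 + 294) = √249*313 = 313*√249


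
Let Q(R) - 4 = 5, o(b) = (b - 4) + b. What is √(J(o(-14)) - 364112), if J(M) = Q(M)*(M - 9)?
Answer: 23*I*√689 ≈ 603.72*I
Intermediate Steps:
o(b) = -4 + 2*b (o(b) = (-4 + b) + b = -4 + 2*b)
Q(R) = 9 (Q(R) = 4 + 5 = 9)
J(M) = -81 + 9*M (J(M) = 9*(M - 9) = 9*(-9 + M) = -81 + 9*M)
√(J(o(-14)) - 364112) = √((-81 + 9*(-4 + 2*(-14))) - 364112) = √((-81 + 9*(-4 - 28)) - 364112) = √((-81 + 9*(-32)) - 364112) = √((-81 - 288) - 364112) = √(-369 - 364112) = √(-364481) = 23*I*√689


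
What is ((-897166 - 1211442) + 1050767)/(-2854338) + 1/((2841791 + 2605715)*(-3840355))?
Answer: 3291256881074933/8880691506015435 ≈ 0.37061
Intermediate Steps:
((-897166 - 1211442) + 1050767)/(-2854338) + 1/((2841791 + 2605715)*(-3840355)) = (-2108608 + 1050767)*(-1/2854338) - 1/3840355/5447506 = -1057841*(-1/2854338) + (1/5447506)*(-1/3840355) = 25801/69618 - 1/20920356904630 = 3291256881074933/8880691506015435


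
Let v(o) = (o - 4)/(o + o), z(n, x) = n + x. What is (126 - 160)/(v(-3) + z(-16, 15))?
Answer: -204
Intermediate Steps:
v(o) = (-4 + o)/(2*o) (v(o) = (-4 + o)/((2*o)) = (-4 + o)*(1/(2*o)) = (-4 + o)/(2*o))
(126 - 160)/(v(-3) + z(-16, 15)) = (126 - 160)/((1/2)*(-4 - 3)/(-3) + (-16 + 15)) = -34/((1/2)*(-1/3)*(-7) - 1) = -34/(7/6 - 1) = -34/1/6 = -34*6 = -204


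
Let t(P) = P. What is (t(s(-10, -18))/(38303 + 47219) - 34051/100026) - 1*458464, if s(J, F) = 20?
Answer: -1960949079311255/4277211786 ≈ -4.5846e+5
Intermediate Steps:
(t(s(-10, -18))/(38303 + 47219) - 34051/100026) - 1*458464 = (20/(38303 + 47219) - 34051/100026) - 1*458464 = (20/85522 - 34051*1/100026) - 458464 = (20*(1/85522) - 34051/100026) - 458464 = (10/42761 - 34051/100026) - 458464 = -1455054551/4277211786 - 458464 = -1960949079311255/4277211786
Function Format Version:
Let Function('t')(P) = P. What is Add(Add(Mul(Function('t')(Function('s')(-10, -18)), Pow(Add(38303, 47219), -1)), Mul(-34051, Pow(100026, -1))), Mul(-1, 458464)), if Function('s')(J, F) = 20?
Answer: Rational(-1960949079311255, 4277211786) ≈ -4.5846e+5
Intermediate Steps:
Add(Add(Mul(Function('t')(Function('s')(-10, -18)), Pow(Add(38303, 47219), -1)), Mul(-34051, Pow(100026, -1))), Mul(-1, 458464)) = Add(Add(Mul(20, Pow(Add(38303, 47219), -1)), Mul(-34051, Pow(100026, -1))), Mul(-1, 458464)) = Add(Add(Mul(20, Pow(85522, -1)), Mul(-34051, Rational(1, 100026))), -458464) = Add(Add(Mul(20, Rational(1, 85522)), Rational(-34051, 100026)), -458464) = Add(Add(Rational(10, 42761), Rational(-34051, 100026)), -458464) = Add(Rational(-1455054551, 4277211786), -458464) = Rational(-1960949079311255, 4277211786)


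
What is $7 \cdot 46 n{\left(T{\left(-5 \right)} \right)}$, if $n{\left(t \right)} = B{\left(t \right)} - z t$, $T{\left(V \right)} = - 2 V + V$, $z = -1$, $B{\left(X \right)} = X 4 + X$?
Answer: $9660$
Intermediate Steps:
$B{\left(X \right)} = 5 X$ ($B{\left(X \right)} = 4 X + X = 5 X$)
$T{\left(V \right)} = - V$
$n{\left(t \right)} = 6 t$ ($n{\left(t \right)} = 5 t - - t = 5 t + t = 6 t$)
$7 \cdot 46 n{\left(T{\left(-5 \right)} \right)} = 7 \cdot 46 \cdot 6 \left(\left(-1\right) \left(-5\right)\right) = 322 \cdot 6 \cdot 5 = 322 \cdot 30 = 9660$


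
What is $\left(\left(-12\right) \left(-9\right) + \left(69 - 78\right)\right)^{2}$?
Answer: $9801$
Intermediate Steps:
$\left(\left(-12\right) \left(-9\right) + \left(69 - 78\right)\right)^{2} = \left(108 + \left(69 - 78\right)\right)^{2} = \left(108 - 9\right)^{2} = 99^{2} = 9801$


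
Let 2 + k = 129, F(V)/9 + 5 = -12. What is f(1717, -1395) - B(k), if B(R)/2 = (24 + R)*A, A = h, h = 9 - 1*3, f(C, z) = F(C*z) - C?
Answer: -3682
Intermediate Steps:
F(V) = -153 (F(V) = -45 + 9*(-12) = -45 - 108 = -153)
k = 127 (k = -2 + 129 = 127)
f(C, z) = -153 - C
h = 6 (h = 9 - 3 = 6)
A = 6
B(R) = 288 + 12*R (B(R) = 2*((24 + R)*6) = 2*(144 + 6*R) = 288 + 12*R)
f(1717, -1395) - B(k) = (-153 - 1*1717) - (288 + 12*127) = (-153 - 1717) - (288 + 1524) = -1870 - 1*1812 = -1870 - 1812 = -3682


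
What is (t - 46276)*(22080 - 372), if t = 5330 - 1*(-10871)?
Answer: -652868100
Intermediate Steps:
t = 16201 (t = 5330 + 10871 = 16201)
(t - 46276)*(22080 - 372) = (16201 - 46276)*(22080 - 372) = -30075*21708 = -652868100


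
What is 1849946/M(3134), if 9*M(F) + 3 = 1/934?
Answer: -15550646076/2801 ≈ -5.5518e+6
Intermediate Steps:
M(F) = -2801/8406 (M(F) = -⅓ + (⅑)/934 = -⅓ + (⅑)*(1/934) = -⅓ + 1/8406 = -2801/8406)
1849946/M(3134) = 1849946/(-2801/8406) = 1849946*(-8406/2801) = -15550646076/2801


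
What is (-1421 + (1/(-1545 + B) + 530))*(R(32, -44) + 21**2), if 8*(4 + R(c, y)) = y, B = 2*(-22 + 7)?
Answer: -605535169/1575 ≈ -3.8447e+5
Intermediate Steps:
B = -30 (B = 2*(-15) = -30)
R(c, y) = -4 + y/8
(-1421 + (1/(-1545 + B) + 530))*(R(32, -44) + 21**2) = (-1421 + (1/(-1545 - 30) + 530))*((-4 + (1/8)*(-44)) + 21**2) = (-1421 + (1/(-1575) + 530))*((-4 - 11/2) + 441) = (-1421 + (-1/1575 + 530))*(-19/2 + 441) = (-1421 + 834749/1575)*(863/2) = -1403326/1575*863/2 = -605535169/1575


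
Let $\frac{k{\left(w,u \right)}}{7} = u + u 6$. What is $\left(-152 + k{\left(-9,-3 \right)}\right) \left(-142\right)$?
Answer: $42458$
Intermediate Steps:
$k{\left(w,u \right)} = 49 u$ ($k{\left(w,u \right)} = 7 \left(u + u 6\right) = 7 \left(u + 6 u\right) = 7 \cdot 7 u = 49 u$)
$\left(-152 + k{\left(-9,-3 \right)}\right) \left(-142\right) = \left(-152 + 49 \left(-3\right)\right) \left(-142\right) = \left(-152 - 147\right) \left(-142\right) = \left(-299\right) \left(-142\right) = 42458$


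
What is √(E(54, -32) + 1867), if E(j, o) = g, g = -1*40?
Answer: 3*√203 ≈ 42.743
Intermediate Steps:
g = -40
E(j, o) = -40
√(E(54, -32) + 1867) = √(-40 + 1867) = √1827 = 3*√203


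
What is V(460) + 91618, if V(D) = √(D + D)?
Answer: 91618 + 2*√230 ≈ 91648.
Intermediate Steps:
V(D) = √2*√D (V(D) = √(2*D) = √2*√D)
V(460) + 91618 = √2*√460 + 91618 = √2*(2*√115) + 91618 = 2*√230 + 91618 = 91618 + 2*√230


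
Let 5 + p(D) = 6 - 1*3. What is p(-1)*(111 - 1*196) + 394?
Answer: 564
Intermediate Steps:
p(D) = -2 (p(D) = -5 + (6 - 1*3) = -5 + (6 - 3) = -5 + 3 = -2)
p(-1)*(111 - 1*196) + 394 = -2*(111 - 1*196) + 394 = -2*(111 - 196) + 394 = -2*(-85) + 394 = 170 + 394 = 564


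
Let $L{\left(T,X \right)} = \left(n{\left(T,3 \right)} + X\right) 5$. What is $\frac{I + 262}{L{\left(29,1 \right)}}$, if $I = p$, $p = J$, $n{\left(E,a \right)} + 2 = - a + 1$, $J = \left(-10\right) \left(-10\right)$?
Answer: $- \frac{362}{15} \approx -24.133$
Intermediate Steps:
$J = 100$
$n{\left(E,a \right)} = -1 - a$ ($n{\left(E,a \right)} = -2 - \left(-1 + a\right) = -1 - a$)
$p = 100$
$I = 100$
$L{\left(T,X \right)} = -20 + 5 X$ ($L{\left(T,X \right)} = \left(\left(-1 - 3\right) + X\right) 5 = \left(-4 + X\right) 5 = -20 + 5 X$)
$\frac{I + 262}{L{\left(29,1 \right)}} = \frac{100 + 262}{-20 + 5 \cdot 1} = \frac{1}{-20 + 5} \cdot 362 = \frac{1}{-15} \cdot 362 = \left(- \frac{1}{15}\right) 362 = - \frac{362}{15}$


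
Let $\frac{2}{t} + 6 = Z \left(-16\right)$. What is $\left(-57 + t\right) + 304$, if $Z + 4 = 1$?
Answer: $\frac{5188}{21} \approx 247.05$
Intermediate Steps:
$Z = -3$ ($Z = -4 + 1 = -3$)
$t = \frac{1}{21}$ ($t = \frac{2}{-6 - -48} = \frac{2}{-6 + 48} = \frac{2}{42} = 2 \cdot \frac{1}{42} = \frac{1}{21} \approx 0.047619$)
$\left(-57 + t\right) + 304 = \left(-57 + \frac{1}{21}\right) + 304 = - \frac{1196}{21} + 304 = \frac{5188}{21}$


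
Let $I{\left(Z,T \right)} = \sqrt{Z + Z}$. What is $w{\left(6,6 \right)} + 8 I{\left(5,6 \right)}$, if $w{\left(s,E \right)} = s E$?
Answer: $36 + 8 \sqrt{10} \approx 61.298$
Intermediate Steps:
$I{\left(Z,T \right)} = \sqrt{2} \sqrt{Z}$ ($I{\left(Z,T \right)} = \sqrt{2 Z} = \sqrt{2} \sqrt{Z}$)
$w{\left(s,E \right)} = E s$
$w{\left(6,6 \right)} + 8 I{\left(5,6 \right)} = 6 \cdot 6 + 8 \sqrt{2} \sqrt{5} = 36 + 8 \sqrt{10}$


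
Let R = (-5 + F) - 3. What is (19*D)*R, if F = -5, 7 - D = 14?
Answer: 1729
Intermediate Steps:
D = -7 (D = 7 - 1*14 = 7 - 14 = -7)
R = -13 (R = (-5 - 5) - 3 = -10 - 3 = -13)
(19*D)*R = (19*(-7))*(-13) = -133*(-13) = 1729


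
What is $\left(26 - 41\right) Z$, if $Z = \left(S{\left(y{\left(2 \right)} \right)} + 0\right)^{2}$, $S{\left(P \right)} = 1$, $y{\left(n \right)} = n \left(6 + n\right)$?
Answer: $-15$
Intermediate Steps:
$Z = 1$ ($Z = \left(1 + 0\right)^{2} = 1^{2} = 1$)
$\left(26 - 41\right) Z = \left(26 - 41\right) 1 = \left(-15\right) 1 = -15$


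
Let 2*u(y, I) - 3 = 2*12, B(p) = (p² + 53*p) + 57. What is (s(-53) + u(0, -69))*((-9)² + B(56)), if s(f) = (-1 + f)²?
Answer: 18285939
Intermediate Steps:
B(p) = 57 + p² + 53*p
u(y, I) = 27/2 (u(y, I) = 3/2 + (2*12)/2 = 3/2 + (½)*24 = 3/2 + 12 = 27/2)
(s(-53) + u(0, -69))*((-9)² + B(56)) = ((-1 - 53)² + 27/2)*((-9)² + (57 + 56² + 53*56)) = ((-54)² + 27/2)*(81 + (57 + 3136 + 2968)) = (2916 + 27/2)*(81 + 6161) = (5859/2)*6242 = 18285939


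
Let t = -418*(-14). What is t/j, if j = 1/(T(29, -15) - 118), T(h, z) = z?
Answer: -778316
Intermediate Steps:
t = 5852
j = -1/133 (j = 1/(-15 - 118) = 1/(-133) = -1/133 ≈ -0.0075188)
t/j = 5852/(-1/133) = 5852*(-133) = -778316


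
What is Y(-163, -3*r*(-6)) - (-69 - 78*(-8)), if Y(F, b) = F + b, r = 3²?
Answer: -556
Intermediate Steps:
r = 9
Y(-163, -3*r*(-6)) - (-69 - 78*(-8)) = (-163 - 3*9*(-6)) - (-69 - 78*(-8)) = (-163 - 27*(-6)) - (-69 + 624) = (-163 + 162) - 1*555 = -1 - 555 = -556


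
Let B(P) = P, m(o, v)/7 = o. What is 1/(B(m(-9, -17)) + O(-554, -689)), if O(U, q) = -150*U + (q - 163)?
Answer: 1/82185 ≈ 1.2168e-5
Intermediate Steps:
O(U, q) = -163 + q - 150*U (O(U, q) = -150*U + (-163 + q) = -163 + q - 150*U)
m(o, v) = 7*o
1/(B(m(-9, -17)) + O(-554, -689)) = 1/(7*(-9) + (-163 - 689 - 150*(-554))) = 1/(-63 + (-163 - 689 + 83100)) = 1/(-63 + 82248) = 1/82185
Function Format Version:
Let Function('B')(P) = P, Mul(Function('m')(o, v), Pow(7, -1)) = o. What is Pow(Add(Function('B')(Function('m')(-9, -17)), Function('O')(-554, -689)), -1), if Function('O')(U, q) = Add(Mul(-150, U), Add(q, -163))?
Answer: Rational(1, 82185) ≈ 1.2168e-5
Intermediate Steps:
Function('O')(U, q) = Add(-163, q, Mul(-150, U)) (Function('O')(U, q) = Add(Mul(-150, U), Add(-163, q)) = Add(-163, q, Mul(-150, U)))
Function('m')(o, v) = Mul(7, o)
Pow(Add(Function('B')(Function('m')(-9, -17)), Function('O')(-554, -689)), -1) = Pow(Add(Mul(7, -9), Add(-163, -689, Mul(-150, -554))), -1) = Pow(Add(-63, Add(-163, -689, 83100)), -1) = Pow(Add(-63, 82248), -1) = Pow(82185, -1) = Rational(1, 82185)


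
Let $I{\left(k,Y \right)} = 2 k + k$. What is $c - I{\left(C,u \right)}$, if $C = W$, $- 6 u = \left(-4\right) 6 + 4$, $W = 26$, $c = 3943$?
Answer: $3865$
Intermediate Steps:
$u = \frac{10}{3}$ ($u = - \frac{\left(-4\right) 6 + 4}{6} = - \frac{-24 + 4}{6} = \left(- \frac{1}{6}\right) \left(-20\right) = \frac{10}{3} \approx 3.3333$)
$C = 26$
$I{\left(k,Y \right)} = 3 k$
$c - I{\left(C,u \right)} = 3943 - 3 \cdot 26 = 3943 - 78 = 3865$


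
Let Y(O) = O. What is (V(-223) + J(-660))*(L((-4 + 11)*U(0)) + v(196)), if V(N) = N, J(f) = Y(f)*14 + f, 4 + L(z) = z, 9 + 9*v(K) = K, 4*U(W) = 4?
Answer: -2166322/9 ≈ -2.4070e+5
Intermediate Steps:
U(W) = 1 (U(W) = (¼)*4 = 1)
v(K) = -1 + K/9
L(z) = -4 + z
J(f) = 15*f (J(f) = f*14 + f = 14*f + f = 15*f)
(V(-223) + J(-660))*(L((-4 + 11)*U(0)) + v(196)) = (-223 + 15*(-660))*((-4 + (-4 + 11)*1) + (-1 + (⅑)*196)) = (-223 - 9900)*((-4 + 7*1) + (-1 + 196/9)) = -10123*((-4 + 7) + 187/9) = -10123*(3 + 187/9) = -10123*214/9 = -2166322/9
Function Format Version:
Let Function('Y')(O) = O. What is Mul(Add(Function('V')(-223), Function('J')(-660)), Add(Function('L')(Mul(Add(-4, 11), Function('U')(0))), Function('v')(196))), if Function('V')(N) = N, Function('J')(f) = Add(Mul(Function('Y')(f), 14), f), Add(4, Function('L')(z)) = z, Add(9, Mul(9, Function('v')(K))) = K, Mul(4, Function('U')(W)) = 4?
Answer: Rational(-2166322, 9) ≈ -2.4070e+5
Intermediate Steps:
Function('U')(W) = 1 (Function('U')(W) = Mul(Rational(1, 4), 4) = 1)
Function('v')(K) = Add(-1, Mul(Rational(1, 9), K))
Function('L')(z) = Add(-4, z)
Function('J')(f) = Mul(15, f) (Function('J')(f) = Add(Mul(f, 14), f) = Add(Mul(14, f), f) = Mul(15, f))
Mul(Add(Function('V')(-223), Function('J')(-660)), Add(Function('L')(Mul(Add(-4, 11), Function('U')(0))), Function('v')(196))) = Mul(Add(-223, Mul(15, -660)), Add(Add(-4, Mul(Add(-4, 11), 1)), Add(-1, Mul(Rational(1, 9), 196)))) = Mul(Add(-223, -9900), Add(Add(-4, Mul(7, 1)), Add(-1, Rational(196, 9)))) = Mul(-10123, Add(Add(-4, 7), Rational(187, 9))) = Mul(-10123, Add(3, Rational(187, 9))) = Mul(-10123, Rational(214, 9)) = Rational(-2166322, 9)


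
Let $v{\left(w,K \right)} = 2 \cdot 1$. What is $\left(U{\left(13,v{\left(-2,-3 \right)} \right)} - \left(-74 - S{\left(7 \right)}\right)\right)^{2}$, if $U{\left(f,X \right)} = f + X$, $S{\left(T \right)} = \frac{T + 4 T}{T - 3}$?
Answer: $\frac{152881}{16} \approx 9555.1$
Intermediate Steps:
$S{\left(T \right)} = \frac{5 T}{-3 + T}$
$v{\left(w,K \right)} = 2$
$U{\left(f,X \right)} = X + f$
$\left(U{\left(13,v{\left(-2,-3 \right)} \right)} - \left(-74 - S{\left(7 \right)}\right)\right)^{2} = \left(\left(2 + 13\right) - \left(-74 - 5 \cdot 7 \frac{1}{-3 + 7}\right)\right)^{2} = \left(15 - \left(-74 - 5 \cdot 7 \cdot \frac{1}{4}\right)\right)^{2} = \left(15 - \left(-74 - \frac{35}{4}\right)\right)^{2} = \left(15 - - \frac{331}{4}\right)^{2} = \left(15 + \frac{331}{4}\right)^{2} = \left(\frac{391}{4}\right)^{2} = \frac{152881}{16}$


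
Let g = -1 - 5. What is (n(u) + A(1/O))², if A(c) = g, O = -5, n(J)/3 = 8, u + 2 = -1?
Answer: 324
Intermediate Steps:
u = -3 (u = -2 - 1 = -3)
n(J) = 24 (n(J) = 3*8 = 24)
g = -6
A(c) = -6
(n(u) + A(1/O))² = (24 - 6)² = 18² = 324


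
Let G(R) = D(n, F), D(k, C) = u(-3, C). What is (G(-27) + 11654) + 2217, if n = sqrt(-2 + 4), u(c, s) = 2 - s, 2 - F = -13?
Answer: 13858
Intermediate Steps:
F = 15 (F = 2 - 1*(-13) = 2 + 13 = 15)
n = sqrt(2) ≈ 1.4142
D(k, C) = 2 - C
G(R) = -13 (G(R) = 2 - 1*15 = 2 - 15 = -13)
(G(-27) + 11654) + 2217 = (-13 + 11654) + 2217 = 11641 + 2217 = 13858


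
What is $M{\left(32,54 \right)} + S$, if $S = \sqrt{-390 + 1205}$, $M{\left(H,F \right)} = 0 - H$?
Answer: $-32 + \sqrt{815} \approx -3.4518$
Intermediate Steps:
$M{\left(H,F \right)} = - H$
$S = \sqrt{815} \approx 28.548$
$M{\left(32,54 \right)} + S = \left(-1\right) 32 + \sqrt{815} = -32 + \sqrt{815}$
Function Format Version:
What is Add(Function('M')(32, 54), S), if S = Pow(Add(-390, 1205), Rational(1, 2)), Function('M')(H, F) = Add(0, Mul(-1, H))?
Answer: Add(-32, Pow(815, Rational(1, 2))) ≈ -3.4518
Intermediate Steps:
Function('M')(H, F) = Mul(-1, H)
S = Pow(815, Rational(1, 2)) ≈ 28.548
Add(Function('M')(32, 54), S) = Add(Mul(-1, 32), Pow(815, Rational(1, 2))) = Add(-32, Pow(815, Rational(1, 2)))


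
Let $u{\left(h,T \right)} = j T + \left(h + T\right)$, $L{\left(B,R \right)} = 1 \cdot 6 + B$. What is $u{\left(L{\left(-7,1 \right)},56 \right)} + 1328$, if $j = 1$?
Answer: $1439$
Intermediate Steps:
$L{\left(B,R \right)} = 6 + B$
$u{\left(h,T \right)} = h + 2 T$ ($u{\left(h,T \right)} = 1 T + \left(h + T\right) = T + \left(T + h\right) = h + 2 T$)
$u{\left(L{\left(-7,1 \right)},56 \right)} + 1328 = \left(\left(6 - 7\right) + 2 \cdot 56\right) + 1328 = \left(-1 + 112\right) + 1328 = 111 + 1328 = 1439$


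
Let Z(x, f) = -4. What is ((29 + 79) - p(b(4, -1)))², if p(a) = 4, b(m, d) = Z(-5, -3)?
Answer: 10816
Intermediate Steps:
b(m, d) = -4
((29 + 79) - p(b(4, -1)))² = ((29 + 79) - 1*4)² = (108 - 4)² = 104² = 10816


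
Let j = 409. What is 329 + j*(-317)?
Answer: -129324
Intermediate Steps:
329 + j*(-317) = 329 + 409*(-317) = 329 - 129653 = -129324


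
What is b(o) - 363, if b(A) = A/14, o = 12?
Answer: -2535/7 ≈ -362.14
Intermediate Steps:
b(A) = A/14 (b(A) = A*(1/14) = A/14)
b(o) - 363 = (1/14)*12 - 363 = 6/7 - 363 = -2535/7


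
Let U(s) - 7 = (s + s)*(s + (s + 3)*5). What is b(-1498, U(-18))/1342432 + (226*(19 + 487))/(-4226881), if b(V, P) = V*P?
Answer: -1528352243913/405307165328 ≈ -3.7709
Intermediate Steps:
U(s) = 7 + 2*s*(15 + 6*s) (U(s) = 7 + (s + s)*(s + (s + 3)*5) = 7 + (2*s)*(s + (3 + s)*5) = 7 + (2*s)*(s + (15 + 5*s)) = 7 + (2*s)*(15 + 6*s) = 7 + 2*s*(15 + 6*s))
b(V, P) = P*V
b(-1498, U(-18))/1342432 + (226*(19 + 487))/(-4226881) = ((7 + 12*(-18)² + 30*(-18))*(-1498))/1342432 + (226*(19 + 487))/(-4226881) = ((7 + 12*324 - 540)*(-1498))*(1/1342432) + (226*506)*(-1/4226881) = ((7 + 3888 - 540)*(-1498))*(1/1342432) + 114356*(-1/4226881) = (3355*(-1498))*(1/1342432) - 114356/4226881 = -5025790*1/1342432 - 114356/4226881 = -358985/95888 - 114356/4226881 = -1528352243913/405307165328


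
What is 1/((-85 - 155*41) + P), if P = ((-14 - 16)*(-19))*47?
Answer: 1/20350 ≈ 4.9140e-5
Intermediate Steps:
P = 26790 (P = -30*(-19)*47 = 570*47 = 26790)
1/((-85 - 155*41) + P) = 1/((-85 - 155*41) + 26790) = 1/((-85 - 6355) + 26790) = 1/(-6440 + 26790) = 1/20350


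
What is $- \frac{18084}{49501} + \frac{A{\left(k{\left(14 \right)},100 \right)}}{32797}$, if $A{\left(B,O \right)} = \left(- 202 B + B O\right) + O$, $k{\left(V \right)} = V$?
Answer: $- \frac{658838276}{1623484297} \approx -0.40582$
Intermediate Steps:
$A{\left(B,O \right)} = O - 202 B + B O$
$- \frac{18084}{49501} + \frac{A{\left(k{\left(14 \right)},100 \right)}}{32797} = - \frac{18084}{49501} + \frac{100 - 2828 + 14 \cdot 100}{32797} = \left(-18084\right) \frac{1}{49501} + \left(100 - 2828 + 1400\right) \frac{1}{32797} = - \frac{18084}{49501} - \frac{1328}{32797} = - \frac{658838276}{1623484297}$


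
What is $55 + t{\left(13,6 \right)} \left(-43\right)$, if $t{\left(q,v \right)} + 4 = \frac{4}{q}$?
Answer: $\frac{2779}{13} \approx 213.77$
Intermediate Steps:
$t{\left(q,v \right)} = -4 + \frac{4}{q}$
$55 + t{\left(13,6 \right)} \left(-43\right) = 55 + \left(-4 + \frac{4}{13}\right) \left(-43\right) = 55 - - \frac{2064}{13} = 55 + \frac{2064}{13} = \frac{2779}{13}$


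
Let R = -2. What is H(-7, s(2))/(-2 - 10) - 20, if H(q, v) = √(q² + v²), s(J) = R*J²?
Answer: -20 - √113/12 ≈ -20.886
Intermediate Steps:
s(J) = -2*J²
H(-7, s(2))/(-2 - 10) - 20 = √((-7)² + (-2*2²)²)/(-2 - 10) - 20 = √(49 + (-2*4)²)/(-12) - 20 = √(49 + (-8)²)*(-1/12) - 20 = √(49 + 64)*(-1/12) - 20 = √113*(-1/12) - 20 = -√113/12 - 20 = -20 - √113/12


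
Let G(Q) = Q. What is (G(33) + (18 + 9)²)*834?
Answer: 635508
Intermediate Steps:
(G(33) + (18 + 9)²)*834 = (33 + (18 + 9)²)*834 = (33 + 27²)*834 = (33 + 729)*834 = 762*834 = 635508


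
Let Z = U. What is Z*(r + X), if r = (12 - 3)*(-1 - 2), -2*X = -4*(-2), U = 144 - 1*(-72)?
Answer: -6696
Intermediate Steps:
U = 216 (U = 144 + 72 = 216)
Z = 216
X = -4 (X = -(-2)*(-2) = -1/2*8 = -4)
r = -27 (r = 9*(-3) = -27)
Z*(r + X) = 216*(-27 - 4) = 216*(-31) = -6696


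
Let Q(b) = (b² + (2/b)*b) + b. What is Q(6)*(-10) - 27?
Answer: -467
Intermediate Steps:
Q(b) = 2 + b + b² (Q(b) = (b² + 2) + b = (2 + b²) + b = 2 + b + b²)
Q(6)*(-10) - 27 = (2 + 6 + 6²)*(-10) - 27 = (2 + 6 + 36)*(-10) - 27 = 44*(-10) - 27 = -440 - 27 = -467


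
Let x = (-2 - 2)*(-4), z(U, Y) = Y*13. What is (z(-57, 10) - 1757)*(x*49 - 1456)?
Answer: 1093344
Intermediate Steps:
z(U, Y) = 13*Y
x = 16 (x = -4*(-4) = 16)
(z(-57, 10) - 1757)*(x*49 - 1456) = (13*10 - 1757)*(16*49 - 1456) = (130 - 1757)*(784 - 1456) = -1627*(-672) = 1093344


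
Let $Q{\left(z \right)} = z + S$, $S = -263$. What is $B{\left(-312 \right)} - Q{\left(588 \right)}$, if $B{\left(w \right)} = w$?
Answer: $-637$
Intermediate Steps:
$Q{\left(z \right)} = -263 + z$ ($Q{\left(z \right)} = z - 263 = -263 + z$)
$B{\left(-312 \right)} - Q{\left(588 \right)} = -312 - \left(-263 + 588\right) = -312 - 325 = -637$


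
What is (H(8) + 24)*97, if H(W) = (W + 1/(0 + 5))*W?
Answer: 43456/5 ≈ 8691.2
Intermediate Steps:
H(W) = W*(⅕ + W) (H(W) = (W + 1/5)*W = (W + ⅕)*W = (⅕ + W)*W = W*(⅕ + W))
(H(8) + 24)*97 = (8*(⅕ + 8) + 24)*97 = (8*(41/5) + 24)*97 = (328/5 + 24)*97 = (448/5)*97 = 43456/5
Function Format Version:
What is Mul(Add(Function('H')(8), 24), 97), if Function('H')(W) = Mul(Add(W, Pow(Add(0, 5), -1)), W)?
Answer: Rational(43456, 5) ≈ 8691.2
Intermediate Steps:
Function('H')(W) = Mul(W, Add(Rational(1, 5), W)) (Function('H')(W) = Mul(Add(W, Pow(5, -1)), W) = Mul(Add(W, Rational(1, 5)), W) = Mul(Add(Rational(1, 5), W), W) = Mul(W, Add(Rational(1, 5), W)))
Mul(Add(Function('H')(8), 24), 97) = Mul(Add(Mul(8, Add(Rational(1, 5), 8)), 24), 97) = Mul(Add(Mul(8, Rational(41, 5)), 24), 97) = Mul(Add(Rational(328, 5), 24), 97) = Mul(Rational(448, 5), 97) = Rational(43456, 5)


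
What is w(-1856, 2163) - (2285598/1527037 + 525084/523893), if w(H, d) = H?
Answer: -495602215428406/266667998347 ≈ -1858.5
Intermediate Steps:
w(-1856, 2163) - (2285598/1527037 + 525084/523893) = -1856 - (2285598/1527037 + 525084/523893) = -1856 - (2285598*(1/1527037) + 525084*(1/523893)) = -1856 - (2285598/1527037 + 175028/174631) = -1856 - 1*666410496374/266667998347 = -1856 - 666410496374/266667998347 = -495602215428406/266667998347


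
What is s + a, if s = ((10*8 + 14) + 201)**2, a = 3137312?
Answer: 3224337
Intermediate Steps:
s = 87025 (s = ((80 + 14) + 201)**2 = (94 + 201)**2 = 295**2 = 87025)
s + a = 87025 + 3137312 = 3224337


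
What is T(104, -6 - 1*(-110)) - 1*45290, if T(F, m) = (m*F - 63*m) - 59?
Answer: -41085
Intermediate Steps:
T(F, m) = -59 - 63*m + F*m (T(F, m) = (F*m - 63*m) - 59 = (-63*m + F*m) - 59 = -59 - 63*m + F*m)
T(104, -6 - 1*(-110)) - 1*45290 = (-59 - 63*(-6 - 1*(-110)) + 104*(-6 - 1*(-110))) - 1*45290 = (-59 - 63*(-6 + 110) + 104*(-6 + 110)) - 45290 = (-59 - 63*104 + 104*104) - 45290 = (-59 - 6552 + 10816) - 45290 = 4205 - 45290 = -41085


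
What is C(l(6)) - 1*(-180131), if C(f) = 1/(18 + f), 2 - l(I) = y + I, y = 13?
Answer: 180132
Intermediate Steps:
l(I) = -11 - I (l(I) = 2 - (13 + I) = 2 + (-13 - I) = -11 - I)
C(l(6)) - 1*(-180131) = 1/(18 + (-11 - 1*6)) - 1*(-180131) = 1/(18 + (-11 - 6)) + 180131 = 1/(18 - 17) + 180131 = 1/1 + 180131 = 1 + 180131 = 180132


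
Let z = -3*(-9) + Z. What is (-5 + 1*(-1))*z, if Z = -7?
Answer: -120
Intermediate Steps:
z = 20 (z = -3*(-9) - 7 = 27 - 7 = 20)
(-5 + 1*(-1))*z = (-5 + 1*(-1))*20 = (-5 - 1)*20 = -6*20 = -120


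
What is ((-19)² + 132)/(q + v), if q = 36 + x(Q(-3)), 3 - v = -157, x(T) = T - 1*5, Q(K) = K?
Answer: 493/188 ≈ 2.6223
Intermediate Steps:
x(T) = -5 + T (x(T) = T - 5 = -5 + T)
v = 160 (v = 3 - 1*(-157) = 3 + 157 = 160)
q = 28 (q = 36 + (-5 - 3) = 36 - 8 = 28)
((-19)² + 132)/(q + v) = ((-19)² + 132)/(28 + 160) = (361 + 132)/188 = 493*(1/188) = 493/188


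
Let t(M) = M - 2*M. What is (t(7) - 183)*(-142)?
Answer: 26980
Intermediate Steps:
t(M) = -M
(t(7) - 183)*(-142) = (-1*7 - 183)*(-142) = (-7 - 183)*(-142) = -190*(-142) = 26980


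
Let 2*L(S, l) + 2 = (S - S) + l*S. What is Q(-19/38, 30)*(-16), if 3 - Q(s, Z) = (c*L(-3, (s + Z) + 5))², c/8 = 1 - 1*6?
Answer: 71233552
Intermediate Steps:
c = -40 (c = 8*(1 - 1*6) = 8*(1 - 6) = 8*(-5) = -40)
L(S, l) = -1 + S*l/2 (L(S, l) = -1 + ((S - S) + l*S)/2 = -1 + (0 + S*l)/2 = -1 + (S*l)/2 = -1 + S*l/2)
Q(s, Z) = 3 - (340 + 60*Z + 60*s)² (Q(s, Z) = 3 - (-40*(-1 + (½)*(-3)*((s + Z) + 5)))² = 3 - (-40*(-1 + (½)*(-3)*((Z + s) + 5)))² = 3 - (-40*(-1 + (½)*(-3)*(5 + Z + s)))² = 3 - (-40*(-1 + (-15/2 - 3*Z/2 - 3*s/2)))² = 3 - (-40*(-17/2 - 3*Z/2 - 3*s/2))² = 3 - (340 + 60*Z + 60*s)²)
Q(-19/38, 30)*(-16) = (3 - 400*(17 + 3*30 + 3*(-19/38))²)*(-16) = (3 - 400*(17 + 90 + 3*(-19*1/38))²)*(-16) = (3 - 400*(17 + 90 + 3*(-½))²)*(-16) = (3 - 400*(17 + 90 - 3/2)²)*(-16) = (3 - 400*(211/2)²)*(-16) = (3 - 400*44521/4)*(-16) = (3 - 4452100)*(-16) = -4452097*(-16) = 71233552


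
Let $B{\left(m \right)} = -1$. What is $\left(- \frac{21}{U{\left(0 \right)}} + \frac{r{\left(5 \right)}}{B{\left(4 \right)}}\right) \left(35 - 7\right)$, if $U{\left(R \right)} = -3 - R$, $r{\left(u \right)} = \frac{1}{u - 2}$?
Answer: $\frac{560}{3} \approx 186.67$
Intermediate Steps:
$r{\left(u \right)} = \frac{1}{-2 + u}$
$\left(- \frac{21}{U{\left(0 \right)}} + \frac{r{\left(5 \right)}}{B{\left(4 \right)}}\right) \left(35 - 7\right) = \left(- \frac{21}{-3 - 0} + \frac{1}{\left(-2 + 5\right) \left(-1\right)}\right) \left(35 - 7\right) = \left(- \frac{21}{-3 + 0} + \frac{1}{3} \left(-1\right)\right) 28 = \left(- \frac{21}{-3} + \frac{1}{3} \left(-1\right)\right) 28 = \left(\left(-21\right) \left(- \frac{1}{3}\right) - \frac{1}{3}\right) 28 = \left(7 - \frac{1}{3}\right) 28 = \frac{20}{3} \cdot 28 = \frac{560}{3}$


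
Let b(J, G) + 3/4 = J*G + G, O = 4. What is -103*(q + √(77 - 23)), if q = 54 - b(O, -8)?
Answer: -39037/4 - 309*√6 ≈ -10516.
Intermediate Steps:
b(J, G) = -¾ + G + G*J (b(J, G) = -¾ + (J*G + G) = -¾ + (G*J + G) = -¾ + (G + G*J) = -¾ + G + G*J)
q = 379/4 (q = 54 - (-¾ - 8 - 8*4) = 54 - (-¾ - 8 - 32) = 54 - 1*(-163/4) = 54 + 163/4 = 379/4 ≈ 94.750)
-103*(q + √(77 - 23)) = -103*(379/4 + √(77 - 23)) = -103*(379/4 + √54) = -103*(379/4 + 3*√6) = -39037/4 - 309*√6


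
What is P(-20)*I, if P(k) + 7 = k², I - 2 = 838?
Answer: 330120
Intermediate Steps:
I = 840 (I = 2 + 838 = 840)
P(k) = -7 + k²
P(-20)*I = (-7 + (-20)²)*840 = (-7 + 400)*840 = 393*840 = 330120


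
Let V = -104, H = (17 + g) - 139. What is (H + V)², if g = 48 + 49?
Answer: 16641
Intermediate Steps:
g = 97
H = -25 (H = (17 + 97) - 139 = 114 - 139 = -25)
(H + V)² = (-25 - 104)² = (-129)² = 16641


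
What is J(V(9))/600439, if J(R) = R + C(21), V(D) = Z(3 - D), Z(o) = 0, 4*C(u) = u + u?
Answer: 3/171554 ≈ 1.7487e-5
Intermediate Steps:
C(u) = u/2 (C(u) = (u + u)/4 = (2*u)/4 = u/2)
V(D) = 0
J(R) = 21/2 + R (J(R) = R + (1/2)*21 = R + 21/2 = 21/2 + R)
J(V(9))/600439 = (21/2 + 0)/600439 = (21/2)*(1/600439) = 3/171554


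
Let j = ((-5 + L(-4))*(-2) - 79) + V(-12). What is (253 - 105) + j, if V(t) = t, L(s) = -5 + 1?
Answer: 75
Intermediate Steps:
L(s) = -4
j = -73 (j = ((-5 - 4)*(-2) - 79) - 12 = (-9*(-2) - 79) - 12 = (18 - 79) - 12 = -61 - 12 = -73)
(253 - 105) + j = (253 - 105) - 73 = 148 - 73 = 75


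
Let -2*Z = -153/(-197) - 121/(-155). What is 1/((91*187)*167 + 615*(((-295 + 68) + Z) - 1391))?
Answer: 6107/11275293835 ≈ 5.4163e-7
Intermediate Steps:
Z = -23776/30535 (Z = -(-153/(-197) - 121/(-155))/2 = -(-153*(-1/197) - 121*(-1/155))/2 = -(153/197 + 121/155)/2 = -½*47552/30535 = -23776/30535 ≈ -0.77865)
1/((91*187)*167 + 615*(((-295 + 68) + Z) - 1391)) = 1/((91*187)*167 + 615*(((-295 + 68) - 23776/30535) - 1391)) = 1/(17017*167 + 615*((-227 - 23776/30535) - 1391)) = 1/(2841839 + 615*(-6955221/30535 - 1391)) = 1/(2841839 + 615*(-49429406/30535)) = 1/(2841839 - 6079816938/6107) = 1/(11275293835/6107) = 6107/11275293835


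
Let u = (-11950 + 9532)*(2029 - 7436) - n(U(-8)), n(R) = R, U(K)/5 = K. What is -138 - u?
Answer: -13074304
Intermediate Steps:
U(K) = 5*K
u = 13074166 (u = (-11950 + 9532)*(2029 - 7436) - 5*(-8) = -2418*(-5407) - 1*(-40) = 13074126 + 40 = 13074166)
-138 - u = -138 - 1*13074166 = -138 - 13074166 = -13074304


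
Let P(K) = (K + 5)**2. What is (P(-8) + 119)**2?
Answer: 16384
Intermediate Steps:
P(K) = (5 + K)**2
(P(-8) + 119)**2 = ((5 - 8)**2 + 119)**2 = ((-3)**2 + 119)**2 = (9 + 119)**2 = 128**2 = 16384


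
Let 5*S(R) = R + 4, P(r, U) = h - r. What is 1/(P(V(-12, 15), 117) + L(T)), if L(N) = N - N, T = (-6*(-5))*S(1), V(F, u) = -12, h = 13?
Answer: 1/25 ≈ 0.040000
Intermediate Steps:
P(r, U) = 13 - r
S(R) = ⅘ + R/5 (S(R) = (R + 4)/5 = (4 + R)/5 = ⅘ + R/5)
T = 30 (T = (-6*(-5))*(⅘ + (⅕)*1) = 30*(⅘ + ⅕) = 30*1 = 30)
L(N) = 0
1/(P(V(-12, 15), 117) + L(T)) = 1/((13 - 1*(-12)) + 0) = 1/((13 + 12) + 0) = 1/(25 + 0) = 1/25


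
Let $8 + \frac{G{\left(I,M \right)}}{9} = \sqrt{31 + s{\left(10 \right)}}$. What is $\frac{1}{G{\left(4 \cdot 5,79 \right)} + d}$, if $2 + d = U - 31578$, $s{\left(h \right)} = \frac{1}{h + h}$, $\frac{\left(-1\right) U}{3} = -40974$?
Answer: $\frac{1825400}{166604207699} - \frac{54 \sqrt{345}}{166604207699} \approx 1.095 \cdot 10^{-5}$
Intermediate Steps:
$U = 122922$ ($U = \left(-3\right) \left(-40974\right) = 122922$)
$s{\left(h \right)} = \frac{1}{2 h}$
$d = 91342$ ($d = -2 + \left(122922 - 31578\right) = -2 + 91344 = 91342$)
$G{\left(I,M \right)} = -72 + \frac{27 \sqrt{345}}{10}$ ($G{\left(I,M \right)} = -72 + 9 \sqrt{31 + \frac{1}{2 \cdot 10}} = -72 + 9 \sqrt{31 + \frac{1}{2} \cdot \frac{1}{10}} = -72 + 9 \sqrt{31 + \frac{1}{20}} = -72 + 9 \sqrt{\frac{621}{20}} = -72 + 9 \frac{3 \sqrt{345}}{10} = -72 + \frac{27 \sqrt{345}}{10}$)
$\frac{1}{G{\left(4 \cdot 5,79 \right)} + d} = \frac{1}{\left(-72 + \frac{27 \sqrt{345}}{10}\right) + 91342} = \frac{1}{91270 + \frac{27 \sqrt{345}}{10}}$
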